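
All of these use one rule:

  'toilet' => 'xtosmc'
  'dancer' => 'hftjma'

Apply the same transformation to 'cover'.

gtblz

The shift increases by 1 at each position, starting from +4: 4, 5, 6, ….
Applying it to cover: c+4=g, o+5=t, v+6=b, e+7=l, r+8=z.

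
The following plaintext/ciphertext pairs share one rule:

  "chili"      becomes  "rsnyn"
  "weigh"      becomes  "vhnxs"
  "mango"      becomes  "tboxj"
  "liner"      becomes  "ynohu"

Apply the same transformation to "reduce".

uhmfrh

Treating letters as 0–25, the rule is x ↦ 21x + 1 (mod 26).
Applying it to reduce: r(17)→21·17+1≡20=u; e(4)→21·4+1≡7=h; d(3)→21·3+1≡12=m; u(20)→21·20+1≡5=f; c(2)→21·2+1≡17=r; e(4)→21·4+1≡7=h (all mod 26).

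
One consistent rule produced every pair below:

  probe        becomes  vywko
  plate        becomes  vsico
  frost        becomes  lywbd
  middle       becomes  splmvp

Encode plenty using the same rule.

vsmwdj

In probe: p→v is +6, r→y is +7, o→w is +8, b→k is +9 — the shift increases by 1 each position. Each letter shifts forward by (position + 6), i.e. 6, 7, 8, … — the shift grows by one for each successive letter.
For plenty: p+6=v, l+7=s, e+8=m, n+9=w, t+10=d, y+11=j.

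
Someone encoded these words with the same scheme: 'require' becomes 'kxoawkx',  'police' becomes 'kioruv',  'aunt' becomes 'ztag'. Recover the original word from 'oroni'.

The output letters match the input read backwards, each shifted +6: require reversed is eriuqer. Two steps: reverse the string, then apply a Caesar shift of +6.
Reversing it on oroni: shift back: o−6=i, r−6=l, o−6=i, n−6=h, i−6=c → ilihc; then reverse → chili.

chili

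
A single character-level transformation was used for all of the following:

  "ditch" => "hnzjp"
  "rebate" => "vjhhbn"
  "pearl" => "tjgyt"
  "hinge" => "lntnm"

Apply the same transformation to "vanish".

zftpaq

Each letter shifts forward by (position + 4), i.e. 4, 5, 6, … — the shift grows by one for each successive letter.
On vanish: v+4=z, a+5=f, n+6=t, i+7=p, s+8=a, h+9=q.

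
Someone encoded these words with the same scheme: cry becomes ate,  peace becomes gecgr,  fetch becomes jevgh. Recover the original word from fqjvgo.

The output letters match the input read backwards, each shifted +2: cry reversed is yrc. The word is reversed, then every letter is shifted forward by 2.
Decoding fqjvgo: shift back: f−2=d, q−2=o, j−2=h, v−2=t, g−2=e, o−2=m → dohtem; then reverse → method.

method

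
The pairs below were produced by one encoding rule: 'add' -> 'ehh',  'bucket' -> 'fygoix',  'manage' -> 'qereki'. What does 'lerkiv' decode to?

hanger

Compare letters: a→e is +4, d→h is +4, d→h is +4 — a constant shift. Every letter moves 4 places later in the alphabet, wrapping around z→a.
Reversing it on lerkiv: l−4=h, e−4=a, r−4=n, k−4=g, i−4=e, v−4=r.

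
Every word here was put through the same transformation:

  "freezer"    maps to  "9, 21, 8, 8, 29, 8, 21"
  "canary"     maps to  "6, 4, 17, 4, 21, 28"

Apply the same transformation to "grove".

f is letter #6 and maps to 9: an offset of 3. The number is (letter's place in the alphabet, a=1) + 3.
Applying it to grove: g=7→10, r=18→21, o=15→18, v=22→25, e=5→8.

10, 21, 18, 25, 8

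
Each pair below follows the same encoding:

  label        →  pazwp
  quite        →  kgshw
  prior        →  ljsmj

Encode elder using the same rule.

wpxwj

l(11)→p(15) and a(0)→a(0) fit y≡25x+0 (mod 26); the inverse of 25 mod 26 is 25. Each letter's alphabet position (a=0..z=25) is mapped through 25·x+0 mod 26 — an affine cipher.
On elder: e(4)→25·4+0≡22=w; l(11)→25·11+0≡15=p; d(3)→25·3+0≡23=x; e(4)→25·4+0≡22=w; r(17)→25·17+0≡9=j (all mod 26).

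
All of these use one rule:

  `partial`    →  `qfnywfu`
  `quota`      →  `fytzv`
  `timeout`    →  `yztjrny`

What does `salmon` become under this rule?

The output letters match the input read backwards, each shifted +5: partial reversed is laitrap. Two steps: reverse the string, then apply a Caesar shift of +5.
For salmon: reverse → nomlas; then shift: n+5=s, o+5=t, m+5=r, l+5=q, a+5=f, s+5=x.

strqfx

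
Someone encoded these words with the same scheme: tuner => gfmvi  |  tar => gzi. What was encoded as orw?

lid

This is the alphabet-reversal cipher (Atbash): a becomes z, b becomes y, etc.
Decoding orw: o↔l, r↔i, w↔d.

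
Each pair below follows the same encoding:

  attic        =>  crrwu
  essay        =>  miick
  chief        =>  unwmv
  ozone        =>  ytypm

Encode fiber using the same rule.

a(0)→c(2) and t(19)→r(17) fit y≡9x+2 (mod 26); the inverse of 9 mod 26 is 3. Treating letters as 0–25, the rule is x ↦ 9x + 2 (mod 26).
For fiber: f(5)→9·5+2≡21=v; i(8)→9·8+2≡22=w; b(1)→9·1+2≡11=l; e(4)→9·4+2≡12=m; r(17)→9·17+2≡25=z (all mod 26).

vwlmz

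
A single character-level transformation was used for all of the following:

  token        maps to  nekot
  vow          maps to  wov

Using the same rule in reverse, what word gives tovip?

pivot

The output letters match the input read backwards: token reversed is nekot. It's just the letters in reverse order.
Reversing it on tovip: then reverse → pivot.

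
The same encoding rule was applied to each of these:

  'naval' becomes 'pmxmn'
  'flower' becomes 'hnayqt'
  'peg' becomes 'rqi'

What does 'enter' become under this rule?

qpvqt

The shift depends on letter class: consonant n→p is +2, but vowel a→m is +12. Two shifts are in play — +12 for a/e/i/o/u, +2 for every other letter.
Applying it to enter: e(vowel)+12=q, n(cons)+2=p, t(cons)+2=v, e(vowel)+12=q, r(cons)+2=t.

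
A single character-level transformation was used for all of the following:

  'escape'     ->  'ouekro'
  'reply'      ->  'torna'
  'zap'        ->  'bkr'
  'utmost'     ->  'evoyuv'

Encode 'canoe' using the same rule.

Two shifts are in play — +10 for a/e/i/o/u, +2 for every other letter.
On canoe: c(cons)+2=e, a(vowel)+10=k, n(cons)+2=p, o(vowel)+10=y, e(vowel)+10=o.

ekpyo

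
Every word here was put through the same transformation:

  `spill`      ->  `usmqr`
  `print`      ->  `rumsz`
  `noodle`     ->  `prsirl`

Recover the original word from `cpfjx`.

In spill: s→u is +2, p→s is +3, i→m is +4, l→q is +5 — the shift increases by 1 each position. Each letter shifts forward by (position + 2), i.e. 2, 3, 4, … — the shift grows by one for each successive letter.
Decoding cpfjx: c−2=a, p−3=m, f−4=b, j−5=e, x−6=r.

amber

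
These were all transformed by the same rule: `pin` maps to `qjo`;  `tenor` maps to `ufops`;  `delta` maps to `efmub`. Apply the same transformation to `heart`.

Compare letters: p→q is +1, i→j is +1, n→o is +1 — a constant shift. It's a constant shift of +1 (ROT1).
On heart: h+1=i, e+1=f, a+1=b, r+1=s, t+1=u.

ifbsu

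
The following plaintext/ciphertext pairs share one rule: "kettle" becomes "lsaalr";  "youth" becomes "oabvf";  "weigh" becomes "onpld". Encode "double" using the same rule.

lsibvk

The output letters match the input read backwards, each shifted +7: kettle reversed is elttek. Read the word backwards and shift each letter +7.
For double: reverse → elbuod; then shift: e+7=l, l+7=s, b+7=i, u+7=b, o+7=v, d+7=k.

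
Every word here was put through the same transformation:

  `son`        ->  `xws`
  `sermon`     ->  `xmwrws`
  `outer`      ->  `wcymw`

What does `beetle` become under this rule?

gmmyqm

The shift depends on letter class: consonant s→x is +5, but vowel o→w is +8. Vowels shift forward by 8 and consonants shift forward by 5.
Applying it to beetle: b(cons)+5=g, e(vowel)+8=m, e(vowel)+8=m, t(cons)+5=y, l(cons)+5=q, e(vowel)+8=m.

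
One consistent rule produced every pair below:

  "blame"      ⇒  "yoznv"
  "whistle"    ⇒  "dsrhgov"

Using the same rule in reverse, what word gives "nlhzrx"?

This is the alphabet-reversal cipher (Atbash): a becomes z, b becomes y, etc.
Undoing it on nlhzrx: n↔m, l↔o, h↔s, z↔a, r↔i, x↔c.

mosaic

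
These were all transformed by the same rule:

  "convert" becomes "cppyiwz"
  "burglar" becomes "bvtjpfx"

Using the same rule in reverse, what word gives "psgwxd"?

Each letter shifts forward by its position index (0, 1, 2, …) — the shift grows by one for each successive letter.
Undoing it on psgwxd: p−0=p, s−1=r, g−2=e, w−3=t, x−4=t, d−5=y.

pretty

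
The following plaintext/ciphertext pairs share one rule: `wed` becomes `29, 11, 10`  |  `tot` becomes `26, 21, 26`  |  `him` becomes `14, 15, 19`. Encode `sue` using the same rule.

25, 27, 11

w is letter #23 and maps to 29: an offset of 6. Each letter is replaced by its alphabet position (a=1..z=26) + 6.
Applying it to sue: s=19→25, u=21→27, e=5→11.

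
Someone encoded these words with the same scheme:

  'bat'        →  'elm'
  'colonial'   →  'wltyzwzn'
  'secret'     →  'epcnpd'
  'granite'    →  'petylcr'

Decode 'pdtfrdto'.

disguise

The output letters match the input read backwards, each shifted +11: bat reversed is tab. The word is reversed, then every letter is shifted forward by 11.
Reversing it on pdtfrdto: shift back: p−11=e, d−11=s, t−11=i, f−11=u, r−11=g, d−11=s, t−11=i, o−11=d → esiugsid; then reverse → disguise.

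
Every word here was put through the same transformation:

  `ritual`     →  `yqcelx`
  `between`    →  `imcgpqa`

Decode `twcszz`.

motion

In ritual: r→y is +7, i→q is +8, t→c is +9, u→e is +10 — the shift increases by 1 each position. Letter i (0-indexed) is shifted by i+7, so successive shifts are 7, 8, 9, ….
Reversing it on twcszz: t−7=m, w−8=o, c−9=t, s−10=i, z−11=o, z−12=n.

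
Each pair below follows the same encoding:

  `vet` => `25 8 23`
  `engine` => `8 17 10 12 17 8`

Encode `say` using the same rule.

v is letter #22 and maps to 25: an offset of 3. Letters become their 1-based position plus 3 (so a→4, b→5, …).
Applying it to say: s=19→22, a=1→4, y=25→28.

22 4 28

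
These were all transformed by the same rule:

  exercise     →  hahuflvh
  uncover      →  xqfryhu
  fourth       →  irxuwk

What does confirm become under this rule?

It's a constant shift of +3 (ROT3).
For confirm: c+3=f, o+3=r, n+3=q, f+3=i, i+3=l, r+3=u, m+3=p.

frqilup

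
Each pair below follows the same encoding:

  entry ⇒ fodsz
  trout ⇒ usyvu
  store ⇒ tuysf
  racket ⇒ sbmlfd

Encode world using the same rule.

xpbme

Shifts by position in entry: pos 0: e→f (+1), pos 1: n→o (+1), pos 2: t→d (+10), pos 3: r→s (+1), pos 4: y→z (+1) — repeating every 3. The shifts repeat in a cycle of length 3: positions 0,1,… shift by +1, +1, +10, then the pattern repeats.
On world: w+1=x, o+1=p, r+10=b, l+1=m, d+1=e.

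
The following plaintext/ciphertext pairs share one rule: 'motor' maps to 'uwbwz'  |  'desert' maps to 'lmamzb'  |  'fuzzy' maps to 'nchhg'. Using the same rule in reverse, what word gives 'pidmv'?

haven

Each letter is shifted forward by 8 in the alphabet (a Caesar shift of +8).
Undoing it on pidmv: p−8=h, i−8=a, d−8=v, m−8=e, v−8=n.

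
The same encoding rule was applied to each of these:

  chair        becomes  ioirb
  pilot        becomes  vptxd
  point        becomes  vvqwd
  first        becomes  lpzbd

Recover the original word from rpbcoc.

litter

Letter i (0-indexed) is shifted by i+6, so successive shifts are 6, 7, 8, ….
Undoing it on rpbcoc: r−6=l, p−7=i, b−8=t, c−9=t, o−10=e, c−11=r.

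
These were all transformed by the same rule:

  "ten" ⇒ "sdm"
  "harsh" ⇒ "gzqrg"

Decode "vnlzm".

woman

Compare letters: t→s is +25, e→d is +25, n→m is +25 — a constant shift. It's a constant shift of +25 (ROT25).
Reversing it on vnlzm: v−25=w, n−25=o, l−25=m, z−25=a, m−25=n.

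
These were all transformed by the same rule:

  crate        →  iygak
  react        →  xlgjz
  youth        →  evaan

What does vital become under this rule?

bpzhr

It's a Vigenère-style cipher with numeric key [6,7]: position i shifts by key[i mod 2].
For vital: v+6=b, i+7=p, t+6=z, a+7=h, l+6=r.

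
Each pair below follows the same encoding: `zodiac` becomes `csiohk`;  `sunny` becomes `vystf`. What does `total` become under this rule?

The shift increases by 1 at each position, starting from +3: 3, 4, 5, ….
Applying it to total: t+3=w, o+4=s, t+5=y, a+6=g, l+7=s.

wsygs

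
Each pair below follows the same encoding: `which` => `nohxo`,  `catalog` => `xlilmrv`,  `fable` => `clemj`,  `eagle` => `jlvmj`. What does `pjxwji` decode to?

secret

w(22)→n(13) and h(7)→o(14) fit y≡19x+11 (mod 26); the inverse of 19 mod 26 is 11. This is an affine cipher: with a=0,…,z=25, each position x becomes (19x+11) mod 26.
Reversing it on pjxwji: p(15)→11·(15−11)≡18=s; j(9)→11·(9−11)≡4=e; x(23)→11·(23−11)≡2=c; w(22)→11·(22−11)≡17=r; j(9)→11·(9−11)≡4=e; i(8)→11·(8−11)≡19=t (all mod 26).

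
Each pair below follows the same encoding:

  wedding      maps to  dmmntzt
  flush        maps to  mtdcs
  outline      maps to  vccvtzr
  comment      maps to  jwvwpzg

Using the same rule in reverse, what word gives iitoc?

In wedding: w→d is +7, e→m is +8, d→m is +9, d→n is +10 — the shift increases by 1 each position. The shift increases by 1 at each position, starting from +7: 7, 8, 9, ….
Undoing it on iitoc: i−7=b, i−8=a, t−9=k, o−10=e, c−11=r.

baker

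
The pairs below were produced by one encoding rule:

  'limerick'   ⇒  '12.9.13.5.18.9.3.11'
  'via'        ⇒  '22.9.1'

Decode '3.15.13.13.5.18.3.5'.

l is letter #12 and maps to 12: an offset of 0. Each letter is replaced by its alphabet position (a=1, b=2, …, z=26).
Reversing it on 3.15.13.13.5.18.3.5: 3=c, 15=o, 13=m, 13=m, 5=e, 18=r, 3=c, 5=e.

commerce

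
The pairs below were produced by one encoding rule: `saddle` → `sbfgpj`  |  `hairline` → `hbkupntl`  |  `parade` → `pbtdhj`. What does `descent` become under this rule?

dfufisz

The shift increases by 1 at each position, starting from +0: 0, 1, 2, ….
For descent: d+0=d, e+1=f, s+2=u, c+3=f, e+4=i, n+5=s, t+6=z.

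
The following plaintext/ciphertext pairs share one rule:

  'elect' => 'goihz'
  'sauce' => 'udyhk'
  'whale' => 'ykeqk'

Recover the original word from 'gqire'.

In elect: e→g is +2, l→o is +3, e→i is +4, c→h is +5 — the shift increases by 1 each position. Each letter shifts forward by (position + 2), i.e. 2, 3, 4, … — the shift grows by one for each successive letter.
Undoing it on gqire: g−2=e, q−3=n, i−4=e, r−5=m, e−6=y.

enemy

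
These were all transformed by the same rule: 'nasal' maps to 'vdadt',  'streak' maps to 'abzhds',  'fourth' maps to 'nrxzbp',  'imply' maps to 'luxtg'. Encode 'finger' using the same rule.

nlvohz

The shift depends on letter class: consonant n→v is +8, but vowel a→d is +3. The rule splits by letter class: vowels +3, consonants +8.
Applying it to finger: f(cons)+8=n, i(vowel)+3=l, n(cons)+8=v, g(cons)+8=o, e(vowel)+3=h, r(cons)+8=z.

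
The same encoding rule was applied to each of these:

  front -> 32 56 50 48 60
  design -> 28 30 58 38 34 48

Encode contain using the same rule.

26 50 48 60 22 38 48

With a=1..z=26, the number is 2·pos + 20.
On contain: c=3→26, o=15→50, n=14→48, t=20→60, a=1→22, i=9→38, n=14→48.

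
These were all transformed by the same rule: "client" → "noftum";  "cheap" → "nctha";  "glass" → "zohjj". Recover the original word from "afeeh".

pizza

Each letter's alphabet position (a=0..z=25) is mapped through 3·x+7 mod 26 — an affine cipher.
Undoing it on afeeh: a(0)→9·(0−7)≡15=p; f(5)→9·(5−7)≡8=i; e(4)→9·(4−7)≡25=z; e(4)→9·(4−7)≡25=z; h(7)→9·(7−7)≡0=a (all mod 26).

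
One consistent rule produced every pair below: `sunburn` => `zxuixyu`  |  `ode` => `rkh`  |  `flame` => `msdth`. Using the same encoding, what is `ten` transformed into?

ahu

The rule splits by letter class: vowels +3, consonants +7.
Applying it to ten: t(cons)+7=a, e(vowel)+3=h, n(cons)+7=u.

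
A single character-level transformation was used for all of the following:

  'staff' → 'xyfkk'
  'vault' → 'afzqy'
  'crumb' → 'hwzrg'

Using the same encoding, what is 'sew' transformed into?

xjb

Compare letters: s→x is +5, t→y is +5, a→f is +5 — a constant shift. Each letter is shifted forward by 5 in the alphabet (a Caesar shift of +5).
For sew: s+5=x, e+5=j, w+5=b.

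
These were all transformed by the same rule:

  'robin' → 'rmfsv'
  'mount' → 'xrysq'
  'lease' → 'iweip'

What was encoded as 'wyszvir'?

nervous

The word is reversed, then every letter is shifted forward by 4.
Decoding wyszvir: shift back: w−4=s, y−4=u, s−4=o, z−4=v, v−4=r, i−4=e, r−4=n → suovren; then reverse → nervous.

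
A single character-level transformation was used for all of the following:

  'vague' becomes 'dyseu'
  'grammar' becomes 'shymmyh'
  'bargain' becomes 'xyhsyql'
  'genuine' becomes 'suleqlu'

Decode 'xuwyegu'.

Treating letters as 0–25, the rule is x ↦ 25x + 24 (mod 26).
Decoding xuwyegu: x(23)→25·(23−24)≡1=b; u(20)→25·(20−24)≡4=e; w(22)→25·(22−24)≡2=c; y(24)→25·(24−24)≡0=a; e(4)→25·(4−24)≡20=u; g(6)→25·(6−24)≡18=s; u(20)→25·(20−24)≡4=e (all mod 26).

because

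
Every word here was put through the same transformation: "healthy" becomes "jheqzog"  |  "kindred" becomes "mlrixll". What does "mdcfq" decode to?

Letter i (0-indexed) is shifted by i+2, so successive shifts are 2, 3, 4, ….
Decoding mdcfq: m−2=k, d−3=a, c−4=y, f−5=a, q−6=k.

kayak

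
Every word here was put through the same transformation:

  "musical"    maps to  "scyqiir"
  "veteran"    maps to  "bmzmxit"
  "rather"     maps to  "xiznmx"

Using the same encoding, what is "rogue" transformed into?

xwmcm

The shift depends on letter class: consonant m→s is +6, but vowel u→c is +8. The rule splits by letter class: vowels +8, consonants +6.
Applying it to rogue: r(cons)+6=x, o(vowel)+8=w, g(cons)+6=m, u(vowel)+8=c, e(vowel)+8=m.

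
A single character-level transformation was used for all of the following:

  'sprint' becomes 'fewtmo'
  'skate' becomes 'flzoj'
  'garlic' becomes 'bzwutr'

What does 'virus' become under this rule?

This is an affine cipher: with a=0,…,z=25, each position x becomes (9x+25) mod 26.
On virus: v(21)→9·21+25≡6=g; i(8)→9·8+25≡19=t; r(17)→9·17+25≡22=w; u(20)→9·20+25≡23=x; s(18)→9·18+25≡5=f (all mod 26).

gtwxf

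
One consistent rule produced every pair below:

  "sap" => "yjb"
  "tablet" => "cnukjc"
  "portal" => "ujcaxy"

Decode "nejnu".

The output letters match the input read backwards, each shifted +9: sap reversed is pas. Two steps: reverse the string, then apply a Caesar shift of +9.
Decoding nejnu: shift back: n−9=e, e−9=v, j−9=a, n−9=e, u−9=l → evael; then reverse → leave.

leave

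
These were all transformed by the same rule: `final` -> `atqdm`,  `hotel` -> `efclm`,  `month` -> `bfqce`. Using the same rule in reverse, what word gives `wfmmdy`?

f(5)→a(0) and i(8)→t(19) fit y≡15x+3 (mod 26); the inverse of 15 mod 26 is 7. Each letter's alphabet position (a=0..z=25) is mapped through 15·x+3 mod 26 — an affine cipher.
Reversing it on wfmmdy: w(22)→7·(22−3)≡3=d; f(5)→7·(5−3)≡14=o; m(12)→7·(12−3)≡11=l; m(12)→7·(12−3)≡11=l; d(3)→7·(3−3)≡0=a; y(24)→7·(24−3)≡17=r (all mod 26).

dollar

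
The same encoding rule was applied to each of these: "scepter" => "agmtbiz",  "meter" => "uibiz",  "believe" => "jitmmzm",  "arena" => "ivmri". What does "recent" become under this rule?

zikivx

Shifts by position in scepter: pos 0: s→a (+8), pos 1: c→g (+4), pos 2: e→m (+8), pos 3: p→t (+4) — repeating every 2. It's a Vigenère-style cipher with numeric key [8,4]: position i shifts by key[i mod 2].
Applying it to recent: r+8=z, e+4=i, c+8=k, e+4=i, n+8=v, t+4=x.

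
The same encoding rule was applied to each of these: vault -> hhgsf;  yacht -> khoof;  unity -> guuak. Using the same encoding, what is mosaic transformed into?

yvehuj

The shifts repeat in a cycle of length 2: positions 0,1,… shift by +12, +7, then the pattern repeats.
For mosaic: m+12=y, o+7=v, s+12=e, a+7=h, i+12=u, c+7=j.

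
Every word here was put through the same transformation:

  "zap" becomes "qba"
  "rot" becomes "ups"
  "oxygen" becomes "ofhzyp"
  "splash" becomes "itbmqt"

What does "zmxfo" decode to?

newly

The output letters match the input read backwards, each shifted +1: zap reversed is paz. Read the word backwards and shift each letter +1.
Undoing it on zmxfo: shift back: z−1=y, m−1=l, x−1=w, f−1=e, o−1=n → ylwen; then reverse → newly.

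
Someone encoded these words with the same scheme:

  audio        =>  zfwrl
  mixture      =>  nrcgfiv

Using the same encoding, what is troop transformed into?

gillk

Each pair mirrors across the alphabet (a↔z, u↔f, d↔w): positions sum to 25. Each letter is replaced by its mirror in the alphabet: a↔z, b↔y, c↔x, and so on (the Atbash cipher).
Applying it to troop: t↔g, r↔i, o↔l, o↔l, p↔k.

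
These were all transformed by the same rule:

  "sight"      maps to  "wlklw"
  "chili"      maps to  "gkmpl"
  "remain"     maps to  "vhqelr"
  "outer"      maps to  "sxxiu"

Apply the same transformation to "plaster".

Shifts by position in sight: pos 0: s→w (+4), pos 1: i→l (+3), pos 2: g→k (+4), pos 3: h→l (+4), pos 4: t→w (+3) — repeating every 3. A repeating key of period 3 is used — shifts +4, +3, +4 over and over.
For plaster: p+4=t, l+3=o, a+4=e, s+4=w, t+3=w, e+4=i, r+4=v.

toewwiv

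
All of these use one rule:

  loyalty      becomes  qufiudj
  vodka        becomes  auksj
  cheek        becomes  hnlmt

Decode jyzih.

In loyalty: l→q is +5, o→u is +6, y→f is +7, a→i is +8 — the shift increases by 1 each position. The shift increases by 1 at each position, starting from +5: 5, 6, 7, ….
Undoing it on jyzih: j−5=e, y−6=s, z−7=s, i−8=a, h−9=y.

essay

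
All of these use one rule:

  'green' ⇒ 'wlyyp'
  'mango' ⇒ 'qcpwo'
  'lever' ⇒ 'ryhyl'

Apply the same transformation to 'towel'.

g(6)→w(22) and r(17)→l(11) fit y≡25x+2 (mod 26); the inverse of 25 mod 26 is 25. Each letter's alphabet position (a=0..z=25) is mapped through 25·x+2 mod 26 — an affine cipher.
On towel: t(19)→25·19+2≡9=j; o(14)→25·14+2≡14=o; w(22)→25·22+2≡6=g; e(4)→25·4+2≡24=y; l(11)→25·11+2≡17=r (all mod 26).

jogyr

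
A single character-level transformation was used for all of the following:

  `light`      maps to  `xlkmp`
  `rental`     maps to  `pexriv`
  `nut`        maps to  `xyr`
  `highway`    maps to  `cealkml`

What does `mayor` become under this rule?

vsceq

Read the word backwards and shift each letter +4.
On mayor: reverse → royam; then shift: r+4=v, o+4=s, y+4=c, a+4=e, m+4=q.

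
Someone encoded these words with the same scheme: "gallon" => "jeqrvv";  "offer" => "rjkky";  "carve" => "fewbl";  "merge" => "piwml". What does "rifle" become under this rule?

In gallon: g→j is +3, a→e is +4, l→q is +5, l→r is +6 — the shift increases by 1 each position. The shift increases by 1 at each position, starting from +3: 3, 4, 5, ….
On rifle: r+3=u, i+4=m, f+5=k, l+6=r, e+7=l.

umkrl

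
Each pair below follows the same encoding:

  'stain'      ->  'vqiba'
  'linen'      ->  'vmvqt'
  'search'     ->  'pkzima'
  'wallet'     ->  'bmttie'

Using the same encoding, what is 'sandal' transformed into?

tilvia

The output letters match the input read backwards, each shifted +8: stain reversed is niats. The word is reversed, then every letter is shifted forward by 8.
On sandal: reverse → ladnas; then shift: l+8=t, a+8=i, d+8=l, n+8=v, a+8=i, s+8=a.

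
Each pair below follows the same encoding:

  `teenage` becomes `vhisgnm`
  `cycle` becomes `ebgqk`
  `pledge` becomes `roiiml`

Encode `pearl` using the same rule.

rhewr

In teenage: t→v is +2, e→h is +3, e→i is +4, n→s is +5 — the shift increases by 1 each position. Letter i (0-indexed) is shifted by i+2, so successive shifts are 2, 3, 4, ….
On pearl: p+2=r, e+3=h, a+4=e, r+5=w, l+6=r.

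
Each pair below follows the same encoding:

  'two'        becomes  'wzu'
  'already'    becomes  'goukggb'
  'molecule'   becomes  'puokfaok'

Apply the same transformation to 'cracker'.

fugfnku

The shift depends on letter class: consonant t→w is +3, but vowel o→u is +6. The rule splits by letter class: vowels +6, consonants +3.
For cracker: c(cons)+3=f, r(cons)+3=u, a(vowel)+6=g, c(cons)+3=f, k(cons)+3=n, e(vowel)+6=k, r(cons)+3=u.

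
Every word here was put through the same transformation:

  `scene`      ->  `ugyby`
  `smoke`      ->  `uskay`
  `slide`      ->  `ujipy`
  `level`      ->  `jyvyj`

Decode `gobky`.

canoe

s(18)→u(20) and c(2)→g(6) fit y≡9x+14 (mod 26); the inverse of 9 mod 26 is 3. Treating letters as 0–25, the rule is x ↦ 9x + 14 (mod 26).
Reversing it on gobky: g(6)→3·(6−14)≡2=c; o(14)→3·(14−14)≡0=a; b(1)→3·(1−14)≡13=n; k(10)→3·(10−14)≡14=o; y(24)→3·(24−14)≡4=e (all mod 26).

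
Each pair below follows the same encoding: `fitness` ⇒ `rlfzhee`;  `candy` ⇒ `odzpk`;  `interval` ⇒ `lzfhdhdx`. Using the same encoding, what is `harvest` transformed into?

tddhhef

The rule splits by letter class: vowels +3, consonants +12.
For harvest: h(cons)+12=t, a(vowel)+3=d, r(cons)+12=d, v(cons)+12=h, e(vowel)+3=h, s(cons)+12=e, t(cons)+12=f.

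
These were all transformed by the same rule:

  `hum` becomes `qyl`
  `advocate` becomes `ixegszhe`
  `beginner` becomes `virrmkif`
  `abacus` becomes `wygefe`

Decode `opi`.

elk

Read the word backwards and shift each letter +4.
Decoding opi: shift back: o−4=k, p−4=l, i−4=e → kle; then reverse → elk.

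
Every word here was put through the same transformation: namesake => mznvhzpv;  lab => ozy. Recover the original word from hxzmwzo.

Each pair mirrors across the alphabet (n↔m, a↔z, m↔n): positions sum to 25. Each letter is replaced by its mirror in the alphabet: a↔z, b↔y, c↔x, and so on (the Atbash cipher).
Reversing it on hxzmwzo: h↔s, x↔c, z↔a, m↔n, w↔d, z↔a, o↔l.

scandal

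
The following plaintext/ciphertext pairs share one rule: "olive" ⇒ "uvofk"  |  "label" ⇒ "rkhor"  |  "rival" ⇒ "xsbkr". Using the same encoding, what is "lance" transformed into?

rktmk

Shifts by position in olive: pos 0: o→u (+6), pos 1: l→v (+10), pos 2: i→o (+6), pos 3: v→f (+10) — repeating every 2. The shifts repeat in a cycle of length 2: positions 0,1,… shift by +6, +10, then the pattern repeats.
For lance: l+6=r, a+10=k, n+6=t, c+10=m, e+6=k.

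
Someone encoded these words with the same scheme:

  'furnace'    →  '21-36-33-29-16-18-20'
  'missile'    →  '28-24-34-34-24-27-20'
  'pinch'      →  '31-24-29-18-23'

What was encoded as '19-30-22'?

dog

f is letter #6 and maps to 21: an offset of 15. Each letter is replaced by its alphabet position (a=1..z=26) + 15.
Decoding 19-30-22: 19→(19−15)÷1=4=d, 30→(30−15)÷1=15=o, 22→(22−15)÷1=7=g.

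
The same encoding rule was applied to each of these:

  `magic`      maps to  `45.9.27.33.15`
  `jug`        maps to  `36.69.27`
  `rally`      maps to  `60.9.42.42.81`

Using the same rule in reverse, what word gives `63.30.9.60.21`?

share

With a=1..z=26, the number is 3·pos + 6.
Reversing it on 63.30.9.60.21: 63→(63−6)÷3=19=s, 30→(30−6)÷3=8=h, 9→(9−6)÷3=1=a, 60→(60−6)÷3=18=r, 21→(21−6)÷3=5=e.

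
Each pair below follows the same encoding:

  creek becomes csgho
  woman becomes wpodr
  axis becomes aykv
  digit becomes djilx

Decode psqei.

In creek: c→c is +0, r→s is +1, e→g is +2, e→h is +3 — the shift increases by 1 each position. The shift increases by 1 at each position, starting from +0: 0, 1, 2, ….
Decoding psqei: p−0=p, s−1=r, q−2=o, e−3=b, i−4=e.

probe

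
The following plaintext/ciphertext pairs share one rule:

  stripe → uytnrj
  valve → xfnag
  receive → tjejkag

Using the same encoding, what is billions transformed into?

dnnqktpx

Shifts by position in stripe: pos 0: s→u (+2), pos 1: t→y (+5), pos 2: r→t (+2), pos 3: i→n (+5) — repeating every 2. It's a Vigenère-style cipher with numeric key [2,5]: position i shifts by key[i mod 2].
Applying it to billions: b+2=d, i+5=n, l+2=n, l+5=q, i+2=k, o+5=t, n+2=p, s+5=x.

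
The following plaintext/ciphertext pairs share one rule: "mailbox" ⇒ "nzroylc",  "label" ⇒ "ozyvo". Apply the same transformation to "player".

Each pair mirrors across the alphabet (m↔n, a↔z, i↔r): positions sum to 25. This is the alphabet-reversal cipher (Atbash): a becomes z, b becomes y, etc.
Applying it to player: p↔k, l↔o, a↔z, y↔b, e↔v, r↔i.

kozbvi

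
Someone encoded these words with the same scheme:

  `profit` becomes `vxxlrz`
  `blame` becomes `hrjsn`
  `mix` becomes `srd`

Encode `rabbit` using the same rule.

Two shifts are in play — +9 for a/e/i/o/u, +6 for every other letter.
On rabbit: r(cons)+6=x, a(vowel)+9=j, b(cons)+6=h, b(cons)+6=h, i(vowel)+9=r, t(cons)+6=z.

xjhhrz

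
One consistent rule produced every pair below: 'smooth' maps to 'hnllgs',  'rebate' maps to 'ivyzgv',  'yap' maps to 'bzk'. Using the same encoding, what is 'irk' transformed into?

Each pair mirrors across the alphabet (s↔h, m↔n, o↔l): positions sum to 25. Letters are reflected about the middle of the alphabet (position → 25−position): Atbash.
On irk: i↔r, r↔i, k↔p.

rip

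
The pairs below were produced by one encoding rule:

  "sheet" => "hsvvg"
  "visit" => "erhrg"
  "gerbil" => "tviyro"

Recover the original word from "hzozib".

salary

Each pair mirrors across the alphabet (s↔h, h↔s, e↔v): positions sum to 25. Letters are reflected about the middle of the alphabet (position → 25−position): Atbash.
Undoing it on hzozib: h↔s, z↔a, o↔l, z↔a, i↔r, b↔y.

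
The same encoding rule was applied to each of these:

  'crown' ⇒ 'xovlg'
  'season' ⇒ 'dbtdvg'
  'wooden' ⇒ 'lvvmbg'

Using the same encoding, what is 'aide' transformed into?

tjmb

c(2)→x(23) and r(17)→o(14) fit y≡15x+19 (mod 26); the inverse of 15 mod 26 is 7. This is an affine cipher: with a=0,…,z=25, each position x becomes (15x+19) mod 26.
On aide: a(0)→15·0+19≡19=t; i(8)→15·8+19≡9=j; d(3)→15·3+19≡12=m; e(4)→15·4+19≡1=b (all mod 26).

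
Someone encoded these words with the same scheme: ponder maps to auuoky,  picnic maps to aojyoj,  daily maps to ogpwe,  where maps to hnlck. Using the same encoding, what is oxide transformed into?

Shifts by position in ponder: pos 0: p→a (+11), pos 1: o→u (+6), pos 2: n→u (+7), pos 3: d→o (+11), pos 4: e→k (+6), pos 5: r→y (+7) — repeating every 3. A repeating key of period 3 is used — shifts +11, +6, +7 over and over.
On oxide: o+11=z, x+6=d, i+7=p, d+11=o, e+6=k.

zdpok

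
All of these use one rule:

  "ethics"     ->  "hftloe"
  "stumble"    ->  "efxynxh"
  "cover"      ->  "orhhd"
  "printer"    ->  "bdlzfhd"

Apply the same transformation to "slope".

The shift depends on letter class: consonant t→f is +12, but vowel e→h is +3. The rule splits by letter class: vowels +3, consonants +12.
On slope: s(cons)+12=e, l(cons)+12=x, o(vowel)+3=r, p(cons)+12=b, e(vowel)+3=h.

exrbh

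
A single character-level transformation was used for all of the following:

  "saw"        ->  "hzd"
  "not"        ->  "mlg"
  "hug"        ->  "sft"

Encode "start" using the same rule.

hgzig

Each pair mirrors across the alphabet (s↔h, a↔z, w↔d): positions sum to 25. Letters are reflected about the middle of the alphabet (position → 25−position): Atbash.
Applying it to start: s↔h, t↔g, a↔z, r↔i, t↔g.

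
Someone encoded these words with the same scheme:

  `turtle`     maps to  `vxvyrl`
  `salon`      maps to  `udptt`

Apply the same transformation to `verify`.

xhvnlf

In turtle: t→v is +2, u→x is +3, r→v is +4, t→y is +5 — the shift increases by 1 each position. Letter i (0-indexed) is shifted by i+2, so successive shifts are 2, 3, 4, ….
Applying it to verify: v+2=x, e+3=h, r+4=v, i+5=n, f+6=l, y+7=f.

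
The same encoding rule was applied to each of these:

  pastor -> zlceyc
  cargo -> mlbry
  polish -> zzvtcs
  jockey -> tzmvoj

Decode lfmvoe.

bucket

Shifts by position in pastor: pos 0: p→z (+10), pos 1: a→l (+11), pos 2: s→c (+10), pos 3: t→e (+11) — repeating every 2. The shifts repeat in a cycle of length 2: positions 0,1,… shift by +10, +11, then the pattern repeats.
Reversing it on lfmvoe: l−10=b, f−11=u, m−10=c, v−11=k, o−10=e, e−11=t.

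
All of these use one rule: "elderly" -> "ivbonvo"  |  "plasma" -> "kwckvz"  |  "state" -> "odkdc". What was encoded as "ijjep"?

fuzzy

Two steps: reverse the string, then apply a Caesar shift of +10.
Undoing it on ijjep: shift back: i−10=y, j−10=z, j−10=z, e−10=u, p−10=f → yzzuf; then reverse → fuzzy.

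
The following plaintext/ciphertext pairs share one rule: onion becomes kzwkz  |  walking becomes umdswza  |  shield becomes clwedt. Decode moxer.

amber

o(14)→k(10) and n(13)→z(25) fit y≡11x+12 (mod 26); the inverse of 11 mod 26 is 19. This is an affine cipher: with a=0,…,z=25, each position x becomes (11x+12) mod 26.
Decoding moxer: m(12)→19·(12−12)≡0=a; o(14)→19·(14−12)≡12=m; x(23)→19·(23−12)≡1=b; e(4)→19·(4−12)≡4=e; r(17)→19·(17−12)≡17=r (all mod 26).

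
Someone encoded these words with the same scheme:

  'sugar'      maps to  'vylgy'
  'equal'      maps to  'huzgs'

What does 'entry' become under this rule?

In sugar: s→v is +3, u→y is +4, g→l is +5, a→g is +6 — the shift increases by 1 each position. Each letter shifts forward by (position + 3), i.e. 3, 4, 5, … — the shift grows by one for each successive letter.
For entry: e+3=h, n+4=r, t+5=y, r+6=x, y+7=f.

hryxf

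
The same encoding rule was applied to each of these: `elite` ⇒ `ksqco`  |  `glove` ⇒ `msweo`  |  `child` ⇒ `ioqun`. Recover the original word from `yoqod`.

In elite: e→k is +6, l→s is +7, i→q is +8, t→c is +9 — the shift increases by 1 each position. The shift increases by 1 at each position, starting from +6: 6, 7, 8, ….
Decoding yoqod: y−6=s, o−7=h, q−8=i, o−9=f, d−10=t.

shift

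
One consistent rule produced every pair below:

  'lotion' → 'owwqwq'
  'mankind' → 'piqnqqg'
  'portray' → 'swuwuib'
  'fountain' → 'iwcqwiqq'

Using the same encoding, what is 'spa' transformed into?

The shift depends on letter class: consonant l→o is +3, but vowel o→w is +8. Two shifts are in play — +8 for a/e/i/o/u, +3 for every other letter.
For spa: s(cons)+3=v, p(cons)+3=s, a(vowel)+8=i.

vsi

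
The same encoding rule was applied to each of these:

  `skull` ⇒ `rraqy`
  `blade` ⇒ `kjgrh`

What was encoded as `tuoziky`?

section

The output letters match the input read backwards, each shifted +6: skull reversed is lluks. Two steps: reverse the string, then apply a Caesar shift of +6.
Reversing it on tuoziky: shift back: t−6=n, u−6=o, o−6=i, z−6=t, i−6=c, k−6=e, y−6=s → noitces; then reverse → section.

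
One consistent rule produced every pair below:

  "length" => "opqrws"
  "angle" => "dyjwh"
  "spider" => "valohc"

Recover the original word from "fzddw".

coast

Shifts by position in length: pos 0: l→o (+3), pos 1: e→p (+11), pos 2: n→q (+3), pos 3: g→r (+11) — repeating every 2. A repeating key of period 2 is used — shifts +3, +11 over and over.
Reversing it on fzddw: f−3=c, z−11=o, d−3=a, d−11=s, w−3=t.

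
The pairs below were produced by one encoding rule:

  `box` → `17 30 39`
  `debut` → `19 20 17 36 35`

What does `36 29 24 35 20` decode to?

unite

The number is (letter's place in the alphabet, a=1) + 15.
Reversing it on 36 29 24 35 20: 36→(36−15)÷1=21=u, 29→(29−15)÷1=14=n, 24→(24−15)÷1=9=i, 35→(35−15)÷1=20=t, 20→(20−15)÷1=5=e.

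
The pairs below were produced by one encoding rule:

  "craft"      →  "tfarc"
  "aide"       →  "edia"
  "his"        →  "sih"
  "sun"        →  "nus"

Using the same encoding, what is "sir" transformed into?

The word is simply reversed.
Applying it to sir: reverse → ris.

ris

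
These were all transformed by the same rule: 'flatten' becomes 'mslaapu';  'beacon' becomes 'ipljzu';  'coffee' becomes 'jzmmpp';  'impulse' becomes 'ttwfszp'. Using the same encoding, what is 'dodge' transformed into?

Two shifts are in play — +11 for a/e/i/o/u, +7 for every other letter.
For dodge: d(cons)+7=k, o(vowel)+11=z, d(cons)+7=k, g(cons)+7=n, e(vowel)+11=p.

kzknp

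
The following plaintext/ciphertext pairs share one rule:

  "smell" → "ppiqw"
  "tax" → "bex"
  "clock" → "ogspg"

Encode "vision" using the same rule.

rsmwmz

The output letters match the input read backwards, each shifted +4: smell reversed is llems. The word is reversed, then every letter is shifted forward by 4.
On vision: reverse → noisiv; then shift: n+4=r, o+4=s, i+4=m, s+4=w, i+4=m, v+4=z.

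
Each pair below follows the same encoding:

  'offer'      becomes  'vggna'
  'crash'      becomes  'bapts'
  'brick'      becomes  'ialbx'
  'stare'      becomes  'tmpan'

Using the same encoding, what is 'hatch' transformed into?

o(14)→v(21) and f(5)→g(6) fit y≡19x+15 (mod 26); the inverse of 19 mod 26 is 11. Each letter's alphabet position (a=0..z=25) is mapped through 19·x+15 mod 26 — an affine cipher.
Applying it to hatch: h(7)→19·7+15≡18=s; a(0)→19·0+15≡15=p; t(19)→19·19+15≡12=m; c(2)→19·2+15≡1=b; h(7)→19·7+15≡18=s (all mod 26).

spmbs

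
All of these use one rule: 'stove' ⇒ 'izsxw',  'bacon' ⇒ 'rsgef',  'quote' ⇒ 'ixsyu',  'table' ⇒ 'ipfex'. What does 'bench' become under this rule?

The output letters match the input read backwards, each shifted +4: stove reversed is evots. Read the word backwards and shift each letter +4.
Applying it to bench: reverse → hcneb; then shift: h+4=l, c+4=g, n+4=r, e+4=i, b+4=f.

lgrif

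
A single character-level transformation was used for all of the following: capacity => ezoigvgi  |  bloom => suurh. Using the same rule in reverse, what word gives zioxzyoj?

district

The output letters match the input read backwards, each shifted +6: capacity reversed is yticapac. Two steps: reverse the string, then apply a Caesar shift of +6.
Undoing it on zioxzyoj: shift back: z−6=t, i−6=c, o−6=i, x−6=r, z−6=t, y−6=s, o−6=i, j−6=d → tcirtsid; then reverse → district.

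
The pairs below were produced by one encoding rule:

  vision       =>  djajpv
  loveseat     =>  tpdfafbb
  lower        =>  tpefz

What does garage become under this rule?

obzbof

The shift depends on letter class: consonant v→d is +8, but vowel i→j is +1. Vowels shift forward by 1 and consonants shift forward by 8.
On garage: g(cons)+8=o, a(vowel)+1=b, r(cons)+8=z, a(vowel)+1=b, g(cons)+8=o, e(vowel)+1=f.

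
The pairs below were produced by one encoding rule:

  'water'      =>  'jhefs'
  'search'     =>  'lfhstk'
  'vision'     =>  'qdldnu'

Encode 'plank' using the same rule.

gihup

w(22)→j(9) and a(0)→h(7) fit y≡19x+7 (mod 26); the inverse of 19 mod 26 is 11. Treating letters as 0–25, the rule is x ↦ 19x + 7 (mod 26).
On plank: p(15)→19·15+7≡6=g; l(11)→19·11+7≡8=i; a(0)→19·0+7≡7=h; n(13)→19·13+7≡20=u; k(10)→19·10+7≡15=p (all mod 26).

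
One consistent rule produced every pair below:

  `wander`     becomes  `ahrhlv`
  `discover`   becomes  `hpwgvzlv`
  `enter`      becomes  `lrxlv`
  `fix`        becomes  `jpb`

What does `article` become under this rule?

The shift depends on letter class: consonant w→a is +4, but vowel a→h is +7. Vowels shift forward by 7 and consonants shift forward by 4.
Applying it to article: a(vowel)+7=h, r(cons)+4=v, t(cons)+4=x, i(vowel)+7=p, c(cons)+4=g, l(cons)+4=p, e(vowel)+7=l.

hvxpgpl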